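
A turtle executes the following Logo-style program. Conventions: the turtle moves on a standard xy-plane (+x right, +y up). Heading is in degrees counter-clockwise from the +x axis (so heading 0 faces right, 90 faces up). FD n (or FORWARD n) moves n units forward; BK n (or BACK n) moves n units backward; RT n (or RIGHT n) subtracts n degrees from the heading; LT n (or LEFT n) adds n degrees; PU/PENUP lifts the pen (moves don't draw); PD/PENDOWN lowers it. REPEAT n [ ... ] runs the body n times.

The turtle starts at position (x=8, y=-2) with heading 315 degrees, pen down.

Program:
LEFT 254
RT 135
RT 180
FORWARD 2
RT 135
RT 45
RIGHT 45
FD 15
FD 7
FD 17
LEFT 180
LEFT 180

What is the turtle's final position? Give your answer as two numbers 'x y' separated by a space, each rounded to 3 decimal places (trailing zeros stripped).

Executing turtle program step by step:
Start: pos=(8,-2), heading=315, pen down
LT 254: heading 315 -> 209
RT 135: heading 209 -> 74
RT 180: heading 74 -> 254
FD 2: (8,-2) -> (7.449,-3.923) [heading=254, draw]
RT 135: heading 254 -> 119
RT 45: heading 119 -> 74
RT 45: heading 74 -> 29
FD 15: (7.449,-3.923) -> (20.568,3.35) [heading=29, draw]
FD 7: (20.568,3.35) -> (26.69,6.743) [heading=29, draw]
FD 17: (26.69,6.743) -> (41.559,14.985) [heading=29, draw]
LT 180: heading 29 -> 209
LT 180: heading 209 -> 29
Final: pos=(41.559,14.985), heading=29, 4 segment(s) drawn

Answer: 41.559 14.985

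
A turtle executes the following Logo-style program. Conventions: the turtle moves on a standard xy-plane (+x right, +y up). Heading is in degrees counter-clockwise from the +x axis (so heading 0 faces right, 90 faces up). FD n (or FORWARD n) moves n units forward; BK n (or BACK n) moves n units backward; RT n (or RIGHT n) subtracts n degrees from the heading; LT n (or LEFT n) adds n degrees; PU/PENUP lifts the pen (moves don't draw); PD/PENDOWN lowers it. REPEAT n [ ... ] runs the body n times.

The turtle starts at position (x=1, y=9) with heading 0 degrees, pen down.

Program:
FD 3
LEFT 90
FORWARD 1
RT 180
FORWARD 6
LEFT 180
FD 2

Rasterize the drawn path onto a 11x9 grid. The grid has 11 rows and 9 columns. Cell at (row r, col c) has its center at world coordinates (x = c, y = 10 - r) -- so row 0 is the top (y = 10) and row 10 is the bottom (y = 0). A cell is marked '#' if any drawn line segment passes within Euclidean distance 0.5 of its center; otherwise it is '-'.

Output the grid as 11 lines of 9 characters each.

Segment 0: (1,9) -> (4,9)
Segment 1: (4,9) -> (4,10)
Segment 2: (4,10) -> (4,4)
Segment 3: (4,4) -> (4,6)

Answer: ----#----
-####----
----#----
----#----
----#----
----#----
----#----
---------
---------
---------
---------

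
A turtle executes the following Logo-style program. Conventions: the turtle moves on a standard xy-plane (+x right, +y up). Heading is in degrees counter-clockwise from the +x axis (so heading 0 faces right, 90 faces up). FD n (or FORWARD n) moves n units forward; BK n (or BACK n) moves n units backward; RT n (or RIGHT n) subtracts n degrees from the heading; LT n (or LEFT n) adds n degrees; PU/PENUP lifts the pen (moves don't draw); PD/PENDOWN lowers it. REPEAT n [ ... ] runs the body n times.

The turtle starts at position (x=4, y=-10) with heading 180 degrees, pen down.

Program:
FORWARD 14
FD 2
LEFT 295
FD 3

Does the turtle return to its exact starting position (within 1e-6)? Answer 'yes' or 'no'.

Answer: no

Derivation:
Executing turtle program step by step:
Start: pos=(4,-10), heading=180, pen down
FD 14: (4,-10) -> (-10,-10) [heading=180, draw]
FD 2: (-10,-10) -> (-12,-10) [heading=180, draw]
LT 295: heading 180 -> 115
FD 3: (-12,-10) -> (-13.268,-7.281) [heading=115, draw]
Final: pos=(-13.268,-7.281), heading=115, 3 segment(s) drawn

Start position: (4, -10)
Final position: (-13.268, -7.281)
Distance = 17.481; >= 1e-6 -> NOT closed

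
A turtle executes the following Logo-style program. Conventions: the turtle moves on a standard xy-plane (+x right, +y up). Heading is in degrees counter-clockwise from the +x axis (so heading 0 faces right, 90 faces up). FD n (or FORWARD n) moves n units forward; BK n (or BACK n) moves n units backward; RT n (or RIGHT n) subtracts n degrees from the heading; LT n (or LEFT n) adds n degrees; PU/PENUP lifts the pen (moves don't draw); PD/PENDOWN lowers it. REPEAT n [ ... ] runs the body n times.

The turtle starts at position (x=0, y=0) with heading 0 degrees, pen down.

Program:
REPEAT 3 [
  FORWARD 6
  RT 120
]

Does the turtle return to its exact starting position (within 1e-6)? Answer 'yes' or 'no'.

Answer: yes

Derivation:
Executing turtle program step by step:
Start: pos=(0,0), heading=0, pen down
REPEAT 3 [
  -- iteration 1/3 --
  FD 6: (0,0) -> (6,0) [heading=0, draw]
  RT 120: heading 0 -> 240
  -- iteration 2/3 --
  FD 6: (6,0) -> (3,-5.196) [heading=240, draw]
  RT 120: heading 240 -> 120
  -- iteration 3/3 --
  FD 6: (3,-5.196) -> (0,0) [heading=120, draw]
  RT 120: heading 120 -> 0
]
Final: pos=(0,0), heading=0, 3 segment(s) drawn

Start position: (0, 0)
Final position: (0, 0)
Distance = 0; < 1e-6 -> CLOSED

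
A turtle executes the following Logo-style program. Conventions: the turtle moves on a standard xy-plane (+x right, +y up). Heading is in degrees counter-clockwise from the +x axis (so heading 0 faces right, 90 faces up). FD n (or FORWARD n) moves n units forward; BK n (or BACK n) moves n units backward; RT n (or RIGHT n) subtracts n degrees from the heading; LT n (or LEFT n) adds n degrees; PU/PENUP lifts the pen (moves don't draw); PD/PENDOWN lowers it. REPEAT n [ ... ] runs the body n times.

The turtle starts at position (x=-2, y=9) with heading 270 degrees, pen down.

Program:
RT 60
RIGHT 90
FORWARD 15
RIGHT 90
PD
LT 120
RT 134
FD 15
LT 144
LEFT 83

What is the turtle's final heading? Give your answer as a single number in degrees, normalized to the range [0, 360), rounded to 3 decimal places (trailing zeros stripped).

Answer: 243

Derivation:
Executing turtle program step by step:
Start: pos=(-2,9), heading=270, pen down
RT 60: heading 270 -> 210
RT 90: heading 210 -> 120
FD 15: (-2,9) -> (-9.5,21.99) [heading=120, draw]
RT 90: heading 120 -> 30
PD: pen down
LT 120: heading 30 -> 150
RT 134: heading 150 -> 16
FD 15: (-9.5,21.99) -> (4.919,26.125) [heading=16, draw]
LT 144: heading 16 -> 160
LT 83: heading 160 -> 243
Final: pos=(4.919,26.125), heading=243, 2 segment(s) drawn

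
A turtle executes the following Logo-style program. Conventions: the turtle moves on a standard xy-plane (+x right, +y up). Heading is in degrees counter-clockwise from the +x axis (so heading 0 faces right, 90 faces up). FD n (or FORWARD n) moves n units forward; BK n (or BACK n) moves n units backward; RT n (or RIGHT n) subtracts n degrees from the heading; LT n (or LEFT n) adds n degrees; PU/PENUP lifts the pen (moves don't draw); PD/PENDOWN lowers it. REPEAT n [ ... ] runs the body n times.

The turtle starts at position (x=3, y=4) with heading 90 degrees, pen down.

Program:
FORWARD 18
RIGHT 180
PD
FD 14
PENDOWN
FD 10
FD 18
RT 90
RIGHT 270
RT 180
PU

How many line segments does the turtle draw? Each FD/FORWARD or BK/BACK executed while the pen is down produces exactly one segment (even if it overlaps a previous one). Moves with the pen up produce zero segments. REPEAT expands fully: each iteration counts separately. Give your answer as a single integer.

Executing turtle program step by step:
Start: pos=(3,4), heading=90, pen down
FD 18: (3,4) -> (3,22) [heading=90, draw]
RT 180: heading 90 -> 270
PD: pen down
FD 14: (3,22) -> (3,8) [heading=270, draw]
PD: pen down
FD 10: (3,8) -> (3,-2) [heading=270, draw]
FD 18: (3,-2) -> (3,-20) [heading=270, draw]
RT 90: heading 270 -> 180
RT 270: heading 180 -> 270
RT 180: heading 270 -> 90
PU: pen up
Final: pos=(3,-20), heading=90, 4 segment(s) drawn
Segments drawn: 4

Answer: 4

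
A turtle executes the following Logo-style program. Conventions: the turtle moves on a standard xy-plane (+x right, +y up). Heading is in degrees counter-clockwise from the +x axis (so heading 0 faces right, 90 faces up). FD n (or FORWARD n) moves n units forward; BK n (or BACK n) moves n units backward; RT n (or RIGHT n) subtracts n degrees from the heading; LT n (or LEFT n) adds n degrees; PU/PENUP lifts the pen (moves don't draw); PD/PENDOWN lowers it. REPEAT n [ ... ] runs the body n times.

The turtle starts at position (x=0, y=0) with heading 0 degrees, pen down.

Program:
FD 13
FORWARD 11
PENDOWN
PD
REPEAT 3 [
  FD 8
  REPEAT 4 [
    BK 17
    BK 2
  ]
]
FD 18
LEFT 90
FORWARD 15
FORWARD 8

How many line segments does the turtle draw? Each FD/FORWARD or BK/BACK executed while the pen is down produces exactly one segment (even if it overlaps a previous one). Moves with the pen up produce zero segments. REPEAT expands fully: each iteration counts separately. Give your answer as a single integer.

Executing turtle program step by step:
Start: pos=(0,0), heading=0, pen down
FD 13: (0,0) -> (13,0) [heading=0, draw]
FD 11: (13,0) -> (24,0) [heading=0, draw]
PD: pen down
PD: pen down
REPEAT 3 [
  -- iteration 1/3 --
  FD 8: (24,0) -> (32,0) [heading=0, draw]
  REPEAT 4 [
    -- iteration 1/4 --
    BK 17: (32,0) -> (15,0) [heading=0, draw]
    BK 2: (15,0) -> (13,0) [heading=0, draw]
    -- iteration 2/4 --
    BK 17: (13,0) -> (-4,0) [heading=0, draw]
    BK 2: (-4,0) -> (-6,0) [heading=0, draw]
    -- iteration 3/4 --
    BK 17: (-6,0) -> (-23,0) [heading=0, draw]
    BK 2: (-23,0) -> (-25,0) [heading=0, draw]
    -- iteration 4/4 --
    BK 17: (-25,0) -> (-42,0) [heading=0, draw]
    BK 2: (-42,0) -> (-44,0) [heading=0, draw]
  ]
  -- iteration 2/3 --
  FD 8: (-44,0) -> (-36,0) [heading=0, draw]
  REPEAT 4 [
    -- iteration 1/4 --
    BK 17: (-36,0) -> (-53,0) [heading=0, draw]
    BK 2: (-53,0) -> (-55,0) [heading=0, draw]
    -- iteration 2/4 --
    BK 17: (-55,0) -> (-72,0) [heading=0, draw]
    BK 2: (-72,0) -> (-74,0) [heading=0, draw]
    -- iteration 3/4 --
    BK 17: (-74,0) -> (-91,0) [heading=0, draw]
    BK 2: (-91,0) -> (-93,0) [heading=0, draw]
    -- iteration 4/4 --
    BK 17: (-93,0) -> (-110,0) [heading=0, draw]
    BK 2: (-110,0) -> (-112,0) [heading=0, draw]
  ]
  -- iteration 3/3 --
  FD 8: (-112,0) -> (-104,0) [heading=0, draw]
  REPEAT 4 [
    -- iteration 1/4 --
    BK 17: (-104,0) -> (-121,0) [heading=0, draw]
    BK 2: (-121,0) -> (-123,0) [heading=0, draw]
    -- iteration 2/4 --
    BK 17: (-123,0) -> (-140,0) [heading=0, draw]
    BK 2: (-140,0) -> (-142,0) [heading=0, draw]
    -- iteration 3/4 --
    BK 17: (-142,0) -> (-159,0) [heading=0, draw]
    BK 2: (-159,0) -> (-161,0) [heading=0, draw]
    -- iteration 4/4 --
    BK 17: (-161,0) -> (-178,0) [heading=0, draw]
    BK 2: (-178,0) -> (-180,0) [heading=0, draw]
  ]
]
FD 18: (-180,0) -> (-162,0) [heading=0, draw]
LT 90: heading 0 -> 90
FD 15: (-162,0) -> (-162,15) [heading=90, draw]
FD 8: (-162,15) -> (-162,23) [heading=90, draw]
Final: pos=(-162,23), heading=90, 32 segment(s) drawn
Segments drawn: 32

Answer: 32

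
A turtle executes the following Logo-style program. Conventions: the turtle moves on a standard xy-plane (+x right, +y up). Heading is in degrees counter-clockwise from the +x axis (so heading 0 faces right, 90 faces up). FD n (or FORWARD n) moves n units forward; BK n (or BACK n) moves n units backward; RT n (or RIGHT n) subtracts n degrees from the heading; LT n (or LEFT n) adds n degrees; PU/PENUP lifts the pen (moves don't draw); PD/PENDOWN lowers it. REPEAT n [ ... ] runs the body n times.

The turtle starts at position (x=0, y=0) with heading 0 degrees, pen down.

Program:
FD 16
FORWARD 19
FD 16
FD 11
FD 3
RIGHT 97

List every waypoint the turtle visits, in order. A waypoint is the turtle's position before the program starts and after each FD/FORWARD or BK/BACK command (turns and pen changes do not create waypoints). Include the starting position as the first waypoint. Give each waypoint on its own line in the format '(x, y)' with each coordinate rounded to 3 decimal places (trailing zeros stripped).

Executing turtle program step by step:
Start: pos=(0,0), heading=0, pen down
FD 16: (0,0) -> (16,0) [heading=0, draw]
FD 19: (16,0) -> (35,0) [heading=0, draw]
FD 16: (35,0) -> (51,0) [heading=0, draw]
FD 11: (51,0) -> (62,0) [heading=0, draw]
FD 3: (62,0) -> (65,0) [heading=0, draw]
RT 97: heading 0 -> 263
Final: pos=(65,0), heading=263, 5 segment(s) drawn
Waypoints (6 total):
(0, 0)
(16, 0)
(35, 0)
(51, 0)
(62, 0)
(65, 0)

Answer: (0, 0)
(16, 0)
(35, 0)
(51, 0)
(62, 0)
(65, 0)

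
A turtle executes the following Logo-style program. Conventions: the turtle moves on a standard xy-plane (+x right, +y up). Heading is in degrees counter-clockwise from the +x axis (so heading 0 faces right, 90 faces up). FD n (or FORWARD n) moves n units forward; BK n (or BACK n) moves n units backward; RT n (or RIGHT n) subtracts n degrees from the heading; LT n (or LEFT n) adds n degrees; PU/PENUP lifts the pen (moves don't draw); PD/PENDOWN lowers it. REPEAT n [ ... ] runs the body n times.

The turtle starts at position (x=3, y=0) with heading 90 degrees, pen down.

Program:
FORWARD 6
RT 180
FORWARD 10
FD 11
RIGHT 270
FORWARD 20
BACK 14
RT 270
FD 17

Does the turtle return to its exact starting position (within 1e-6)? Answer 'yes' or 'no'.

Answer: no

Derivation:
Executing turtle program step by step:
Start: pos=(3,0), heading=90, pen down
FD 6: (3,0) -> (3,6) [heading=90, draw]
RT 180: heading 90 -> 270
FD 10: (3,6) -> (3,-4) [heading=270, draw]
FD 11: (3,-4) -> (3,-15) [heading=270, draw]
RT 270: heading 270 -> 0
FD 20: (3,-15) -> (23,-15) [heading=0, draw]
BK 14: (23,-15) -> (9,-15) [heading=0, draw]
RT 270: heading 0 -> 90
FD 17: (9,-15) -> (9,2) [heading=90, draw]
Final: pos=(9,2), heading=90, 6 segment(s) drawn

Start position: (3, 0)
Final position: (9, 2)
Distance = 6.325; >= 1e-6 -> NOT closed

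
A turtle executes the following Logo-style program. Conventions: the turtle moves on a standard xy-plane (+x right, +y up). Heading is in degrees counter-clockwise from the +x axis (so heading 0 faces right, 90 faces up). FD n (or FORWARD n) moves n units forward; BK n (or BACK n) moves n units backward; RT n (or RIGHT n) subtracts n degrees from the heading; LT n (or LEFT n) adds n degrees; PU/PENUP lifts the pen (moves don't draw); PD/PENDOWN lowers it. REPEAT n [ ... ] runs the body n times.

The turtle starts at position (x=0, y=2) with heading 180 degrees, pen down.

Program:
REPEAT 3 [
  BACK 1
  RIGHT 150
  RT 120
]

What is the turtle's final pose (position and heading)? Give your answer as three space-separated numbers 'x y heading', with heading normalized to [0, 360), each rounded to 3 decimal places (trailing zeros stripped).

Executing turtle program step by step:
Start: pos=(0,2), heading=180, pen down
REPEAT 3 [
  -- iteration 1/3 --
  BK 1: (0,2) -> (1,2) [heading=180, draw]
  RT 150: heading 180 -> 30
  RT 120: heading 30 -> 270
  -- iteration 2/3 --
  BK 1: (1,2) -> (1,3) [heading=270, draw]
  RT 150: heading 270 -> 120
  RT 120: heading 120 -> 0
  -- iteration 3/3 --
  BK 1: (1,3) -> (0,3) [heading=0, draw]
  RT 150: heading 0 -> 210
  RT 120: heading 210 -> 90
]
Final: pos=(0,3), heading=90, 3 segment(s) drawn

Answer: 0 3 90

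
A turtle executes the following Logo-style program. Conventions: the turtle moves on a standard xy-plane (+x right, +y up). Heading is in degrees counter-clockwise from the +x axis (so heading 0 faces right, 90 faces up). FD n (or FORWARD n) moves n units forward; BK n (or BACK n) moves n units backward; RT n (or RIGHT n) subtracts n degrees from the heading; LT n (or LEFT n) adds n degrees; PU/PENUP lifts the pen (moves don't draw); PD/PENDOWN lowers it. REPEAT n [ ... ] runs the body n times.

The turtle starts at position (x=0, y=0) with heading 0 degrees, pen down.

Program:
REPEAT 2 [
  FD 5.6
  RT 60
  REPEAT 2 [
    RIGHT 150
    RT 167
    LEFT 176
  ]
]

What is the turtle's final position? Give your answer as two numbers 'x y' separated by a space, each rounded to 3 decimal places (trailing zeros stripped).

Executing turtle program step by step:
Start: pos=(0,0), heading=0, pen down
REPEAT 2 [
  -- iteration 1/2 --
  FD 5.6: (0,0) -> (5.6,0) [heading=0, draw]
  RT 60: heading 0 -> 300
  REPEAT 2 [
    -- iteration 1/2 --
    RT 150: heading 300 -> 150
    RT 167: heading 150 -> 343
    LT 176: heading 343 -> 159
    -- iteration 2/2 --
    RT 150: heading 159 -> 9
    RT 167: heading 9 -> 202
    LT 176: heading 202 -> 18
  ]
  -- iteration 2/2 --
  FD 5.6: (5.6,0) -> (10.926,1.73) [heading=18, draw]
  RT 60: heading 18 -> 318
  REPEAT 2 [
    -- iteration 1/2 --
    RT 150: heading 318 -> 168
    RT 167: heading 168 -> 1
    LT 176: heading 1 -> 177
    -- iteration 2/2 --
    RT 150: heading 177 -> 27
    RT 167: heading 27 -> 220
    LT 176: heading 220 -> 36
  ]
]
Final: pos=(10.926,1.73), heading=36, 2 segment(s) drawn

Answer: 10.926 1.73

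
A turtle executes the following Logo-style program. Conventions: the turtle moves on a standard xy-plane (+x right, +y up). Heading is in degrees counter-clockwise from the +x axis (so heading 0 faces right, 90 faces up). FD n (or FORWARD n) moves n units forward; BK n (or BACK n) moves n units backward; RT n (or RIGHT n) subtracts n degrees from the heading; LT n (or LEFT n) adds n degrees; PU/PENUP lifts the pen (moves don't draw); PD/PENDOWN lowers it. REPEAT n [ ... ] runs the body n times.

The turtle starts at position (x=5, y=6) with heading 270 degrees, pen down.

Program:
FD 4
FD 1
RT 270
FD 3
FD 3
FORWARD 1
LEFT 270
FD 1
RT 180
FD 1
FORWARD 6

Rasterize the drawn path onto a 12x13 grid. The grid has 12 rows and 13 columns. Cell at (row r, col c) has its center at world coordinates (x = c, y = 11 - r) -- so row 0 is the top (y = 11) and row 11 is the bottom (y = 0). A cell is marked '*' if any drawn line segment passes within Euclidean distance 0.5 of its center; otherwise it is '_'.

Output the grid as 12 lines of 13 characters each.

Answer: _____________
_____________
_____________
_____________
____________*
_____*______*
_____*______*
_____*______*
_____*______*
_____*______*
_____********
____________*

Derivation:
Segment 0: (5,6) -> (5,2)
Segment 1: (5,2) -> (5,1)
Segment 2: (5,1) -> (8,1)
Segment 3: (8,1) -> (11,1)
Segment 4: (11,1) -> (12,1)
Segment 5: (12,1) -> (12,0)
Segment 6: (12,0) -> (12,1)
Segment 7: (12,1) -> (12,7)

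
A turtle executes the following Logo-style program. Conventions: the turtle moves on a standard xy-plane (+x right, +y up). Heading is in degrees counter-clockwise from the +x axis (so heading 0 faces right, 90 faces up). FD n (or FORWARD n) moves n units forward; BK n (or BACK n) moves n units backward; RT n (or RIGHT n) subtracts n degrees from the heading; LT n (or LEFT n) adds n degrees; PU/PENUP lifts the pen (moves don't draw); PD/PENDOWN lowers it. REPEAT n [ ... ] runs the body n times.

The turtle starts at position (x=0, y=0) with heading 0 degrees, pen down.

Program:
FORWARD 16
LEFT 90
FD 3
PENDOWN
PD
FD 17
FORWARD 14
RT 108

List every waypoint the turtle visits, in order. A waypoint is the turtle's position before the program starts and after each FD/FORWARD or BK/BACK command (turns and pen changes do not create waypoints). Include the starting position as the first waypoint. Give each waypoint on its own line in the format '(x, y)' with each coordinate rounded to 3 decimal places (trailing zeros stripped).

Answer: (0, 0)
(16, 0)
(16, 3)
(16, 20)
(16, 34)

Derivation:
Executing turtle program step by step:
Start: pos=(0,0), heading=0, pen down
FD 16: (0,0) -> (16,0) [heading=0, draw]
LT 90: heading 0 -> 90
FD 3: (16,0) -> (16,3) [heading=90, draw]
PD: pen down
PD: pen down
FD 17: (16,3) -> (16,20) [heading=90, draw]
FD 14: (16,20) -> (16,34) [heading=90, draw]
RT 108: heading 90 -> 342
Final: pos=(16,34), heading=342, 4 segment(s) drawn
Waypoints (5 total):
(0, 0)
(16, 0)
(16, 3)
(16, 20)
(16, 34)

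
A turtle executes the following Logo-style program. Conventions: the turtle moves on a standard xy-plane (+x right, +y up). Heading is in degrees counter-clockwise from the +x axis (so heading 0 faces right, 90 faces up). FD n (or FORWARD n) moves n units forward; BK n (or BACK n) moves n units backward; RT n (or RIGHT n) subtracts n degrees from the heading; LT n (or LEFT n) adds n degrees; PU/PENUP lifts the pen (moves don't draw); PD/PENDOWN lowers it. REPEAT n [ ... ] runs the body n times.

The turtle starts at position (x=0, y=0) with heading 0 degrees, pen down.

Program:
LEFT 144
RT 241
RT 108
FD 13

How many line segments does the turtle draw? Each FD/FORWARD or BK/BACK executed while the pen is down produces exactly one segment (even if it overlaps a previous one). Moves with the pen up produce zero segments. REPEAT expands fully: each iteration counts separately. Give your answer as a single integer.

Answer: 1

Derivation:
Executing turtle program step by step:
Start: pos=(0,0), heading=0, pen down
LT 144: heading 0 -> 144
RT 241: heading 144 -> 263
RT 108: heading 263 -> 155
FD 13: (0,0) -> (-11.782,5.494) [heading=155, draw]
Final: pos=(-11.782,5.494), heading=155, 1 segment(s) drawn
Segments drawn: 1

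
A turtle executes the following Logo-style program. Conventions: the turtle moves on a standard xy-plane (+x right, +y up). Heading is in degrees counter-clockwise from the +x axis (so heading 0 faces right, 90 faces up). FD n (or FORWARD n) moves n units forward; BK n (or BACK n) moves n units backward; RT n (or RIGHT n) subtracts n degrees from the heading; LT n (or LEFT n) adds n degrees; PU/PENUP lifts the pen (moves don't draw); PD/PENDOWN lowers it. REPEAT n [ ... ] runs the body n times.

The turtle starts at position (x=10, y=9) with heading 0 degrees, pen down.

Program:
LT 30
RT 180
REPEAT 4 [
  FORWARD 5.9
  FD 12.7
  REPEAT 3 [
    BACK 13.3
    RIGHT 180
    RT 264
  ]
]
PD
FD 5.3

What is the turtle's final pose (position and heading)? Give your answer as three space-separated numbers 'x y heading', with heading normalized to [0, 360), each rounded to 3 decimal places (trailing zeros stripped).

Answer: 1.494 -10.105 282

Derivation:
Executing turtle program step by step:
Start: pos=(10,9), heading=0, pen down
LT 30: heading 0 -> 30
RT 180: heading 30 -> 210
REPEAT 4 [
  -- iteration 1/4 --
  FD 5.9: (10,9) -> (4.89,6.05) [heading=210, draw]
  FD 12.7: (4.89,6.05) -> (-6.108,-0.3) [heading=210, draw]
  REPEAT 3 [
    -- iteration 1/3 --
    BK 13.3: (-6.108,-0.3) -> (5.41,6.35) [heading=210, draw]
    RT 180: heading 210 -> 30
    RT 264: heading 30 -> 126
    -- iteration 2/3 --
    BK 13.3: (5.41,6.35) -> (13.228,-4.41) [heading=126, draw]
    RT 180: heading 126 -> 306
    RT 264: heading 306 -> 42
    -- iteration 3/3 --
    BK 13.3: (13.228,-4.41) -> (3.344,-13.309) [heading=42, draw]
    RT 180: heading 42 -> 222
    RT 264: heading 222 -> 318
  ]
  -- iteration 2/4 --
  FD 5.9: (3.344,-13.309) -> (7.728,-17.257) [heading=318, draw]
  FD 12.7: (7.728,-17.257) -> (17.166,-25.755) [heading=318, draw]
  REPEAT 3 [
    -- iteration 1/3 --
    BK 13.3: (17.166,-25.755) -> (7.282,-16.856) [heading=318, draw]
    RT 180: heading 318 -> 138
    RT 264: heading 138 -> 234
    -- iteration 2/3 --
    BK 13.3: (7.282,-16.856) -> (15.1,-6.096) [heading=234, draw]
    RT 180: heading 234 -> 54
    RT 264: heading 54 -> 150
    -- iteration 3/3 --
    BK 13.3: (15.1,-6.096) -> (26.618,-12.746) [heading=150, draw]
    RT 180: heading 150 -> 330
    RT 264: heading 330 -> 66
  ]
  -- iteration 3/4 --
  FD 5.9: (26.618,-12.746) -> (29.018,-7.356) [heading=66, draw]
  FD 12.7: (29.018,-7.356) -> (34.183,4.246) [heading=66, draw]
  REPEAT 3 [
    -- iteration 1/3 --
    BK 13.3: (34.183,4.246) -> (28.774,-7.904) [heading=66, draw]
    RT 180: heading 66 -> 246
    RT 264: heading 246 -> 342
    -- iteration 2/3 --
    BK 13.3: (28.774,-7.904) -> (16.125,-3.794) [heading=342, draw]
    RT 180: heading 342 -> 162
    RT 264: heading 162 -> 258
    -- iteration 3/3 --
    BK 13.3: (16.125,-3.794) -> (18.89,9.215) [heading=258, draw]
    RT 180: heading 258 -> 78
    RT 264: heading 78 -> 174
  ]
  -- iteration 4/4 --
  FD 5.9: (18.89,9.215) -> (13.022,9.832) [heading=174, draw]
  FD 12.7: (13.022,9.832) -> (0.392,11.159) [heading=174, draw]
  REPEAT 3 [
    -- iteration 1/3 --
    BK 13.3: (0.392,11.159) -> (13.619,9.769) [heading=174, draw]
    RT 180: heading 174 -> 354
    RT 264: heading 354 -> 90
    -- iteration 2/3 --
    BK 13.3: (13.619,9.769) -> (13.619,-3.531) [heading=90, draw]
    RT 180: heading 90 -> 270
    RT 264: heading 270 -> 6
    -- iteration 3/3 --
    BK 13.3: (13.619,-3.531) -> (0.392,-4.921) [heading=6, draw]
    RT 180: heading 6 -> 186
    RT 264: heading 186 -> 282
  ]
]
PD: pen down
FD 5.3: (0.392,-4.921) -> (1.494,-10.105) [heading=282, draw]
Final: pos=(1.494,-10.105), heading=282, 21 segment(s) drawn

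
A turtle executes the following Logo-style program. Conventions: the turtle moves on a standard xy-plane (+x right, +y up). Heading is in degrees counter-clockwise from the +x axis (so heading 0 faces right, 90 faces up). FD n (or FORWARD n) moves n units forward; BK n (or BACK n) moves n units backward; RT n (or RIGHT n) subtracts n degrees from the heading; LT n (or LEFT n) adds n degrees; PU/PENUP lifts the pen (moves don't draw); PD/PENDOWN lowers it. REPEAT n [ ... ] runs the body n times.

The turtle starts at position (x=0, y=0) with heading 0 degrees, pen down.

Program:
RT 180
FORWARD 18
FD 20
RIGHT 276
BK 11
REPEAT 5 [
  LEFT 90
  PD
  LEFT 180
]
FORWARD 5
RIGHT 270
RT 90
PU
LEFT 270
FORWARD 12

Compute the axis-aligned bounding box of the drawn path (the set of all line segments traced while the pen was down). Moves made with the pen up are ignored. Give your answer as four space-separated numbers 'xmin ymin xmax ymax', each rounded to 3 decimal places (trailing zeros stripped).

Answer: -41.823 0 0 11.462

Derivation:
Executing turtle program step by step:
Start: pos=(0,0), heading=0, pen down
RT 180: heading 0 -> 180
FD 18: (0,0) -> (-18,0) [heading=180, draw]
FD 20: (-18,0) -> (-38,0) [heading=180, draw]
RT 276: heading 180 -> 264
BK 11: (-38,0) -> (-36.85,10.94) [heading=264, draw]
REPEAT 5 [
  -- iteration 1/5 --
  LT 90: heading 264 -> 354
  PD: pen down
  LT 180: heading 354 -> 174
  -- iteration 2/5 --
  LT 90: heading 174 -> 264
  PD: pen down
  LT 180: heading 264 -> 84
  -- iteration 3/5 --
  LT 90: heading 84 -> 174
  PD: pen down
  LT 180: heading 174 -> 354
  -- iteration 4/5 --
  LT 90: heading 354 -> 84
  PD: pen down
  LT 180: heading 84 -> 264
  -- iteration 5/5 --
  LT 90: heading 264 -> 354
  PD: pen down
  LT 180: heading 354 -> 174
]
FD 5: (-36.85,10.94) -> (-41.823,11.462) [heading=174, draw]
RT 270: heading 174 -> 264
RT 90: heading 264 -> 174
PU: pen up
LT 270: heading 174 -> 84
FD 12: (-41.823,11.462) -> (-40.568,23.397) [heading=84, move]
Final: pos=(-40.568,23.397), heading=84, 4 segment(s) drawn

Segment endpoints: x in {-41.823, -38, -36.85, -18, 0}, y in {0, 0, 0, 10.94, 11.462}
xmin=-41.823, ymin=0, xmax=0, ymax=11.462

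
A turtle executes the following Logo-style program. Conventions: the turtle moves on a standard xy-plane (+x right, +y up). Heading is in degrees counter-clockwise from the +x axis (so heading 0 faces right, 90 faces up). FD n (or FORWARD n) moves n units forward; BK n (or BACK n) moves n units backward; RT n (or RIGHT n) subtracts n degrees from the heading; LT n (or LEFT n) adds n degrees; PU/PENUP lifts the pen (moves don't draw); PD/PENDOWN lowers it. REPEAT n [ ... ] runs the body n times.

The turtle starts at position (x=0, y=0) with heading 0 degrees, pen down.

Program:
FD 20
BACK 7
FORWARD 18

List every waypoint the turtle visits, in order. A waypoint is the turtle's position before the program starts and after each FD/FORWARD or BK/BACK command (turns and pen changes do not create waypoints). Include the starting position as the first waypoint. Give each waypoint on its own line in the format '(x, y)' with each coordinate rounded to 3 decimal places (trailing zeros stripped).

Answer: (0, 0)
(20, 0)
(13, 0)
(31, 0)

Derivation:
Executing turtle program step by step:
Start: pos=(0,0), heading=0, pen down
FD 20: (0,0) -> (20,0) [heading=0, draw]
BK 7: (20,0) -> (13,0) [heading=0, draw]
FD 18: (13,0) -> (31,0) [heading=0, draw]
Final: pos=(31,0), heading=0, 3 segment(s) drawn
Waypoints (4 total):
(0, 0)
(20, 0)
(13, 0)
(31, 0)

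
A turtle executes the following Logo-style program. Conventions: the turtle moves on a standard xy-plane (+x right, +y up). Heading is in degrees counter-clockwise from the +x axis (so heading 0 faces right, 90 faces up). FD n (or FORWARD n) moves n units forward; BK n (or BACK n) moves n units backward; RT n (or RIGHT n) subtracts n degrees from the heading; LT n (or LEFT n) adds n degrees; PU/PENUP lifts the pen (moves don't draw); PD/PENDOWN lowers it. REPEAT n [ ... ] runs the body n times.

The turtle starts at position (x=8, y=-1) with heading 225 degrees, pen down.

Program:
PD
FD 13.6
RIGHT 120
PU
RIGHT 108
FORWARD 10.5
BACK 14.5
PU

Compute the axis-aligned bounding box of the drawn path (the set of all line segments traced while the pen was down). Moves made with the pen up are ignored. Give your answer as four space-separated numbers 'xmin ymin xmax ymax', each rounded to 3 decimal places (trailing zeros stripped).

Answer: -1.617 -10.617 8 -1

Derivation:
Executing turtle program step by step:
Start: pos=(8,-1), heading=225, pen down
PD: pen down
FD 13.6: (8,-1) -> (-1.617,-10.617) [heading=225, draw]
RT 120: heading 225 -> 105
PU: pen up
RT 108: heading 105 -> 357
FD 10.5: (-1.617,-10.617) -> (8.869,-11.166) [heading=357, move]
BK 14.5: (8.869,-11.166) -> (-5.611,-10.407) [heading=357, move]
PU: pen up
Final: pos=(-5.611,-10.407), heading=357, 1 segment(s) drawn

Segment endpoints: x in {-1.617, 8}, y in {-10.617, -1}
xmin=-1.617, ymin=-10.617, xmax=8, ymax=-1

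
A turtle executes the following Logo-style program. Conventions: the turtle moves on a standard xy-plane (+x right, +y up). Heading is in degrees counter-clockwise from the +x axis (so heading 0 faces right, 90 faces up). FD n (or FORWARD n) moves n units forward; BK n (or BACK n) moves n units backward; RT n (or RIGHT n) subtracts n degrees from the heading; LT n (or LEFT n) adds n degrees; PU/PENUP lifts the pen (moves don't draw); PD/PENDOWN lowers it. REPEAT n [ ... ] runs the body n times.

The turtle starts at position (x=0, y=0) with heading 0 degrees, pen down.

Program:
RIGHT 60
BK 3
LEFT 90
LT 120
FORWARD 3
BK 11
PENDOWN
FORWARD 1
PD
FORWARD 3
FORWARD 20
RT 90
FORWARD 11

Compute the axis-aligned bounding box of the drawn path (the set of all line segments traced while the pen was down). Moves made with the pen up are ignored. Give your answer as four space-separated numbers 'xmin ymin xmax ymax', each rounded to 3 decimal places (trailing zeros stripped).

Answer: -15.356 -1.402 5.428 20.124

Derivation:
Executing turtle program step by step:
Start: pos=(0,0), heading=0, pen down
RT 60: heading 0 -> 300
BK 3: (0,0) -> (-1.5,2.598) [heading=300, draw]
LT 90: heading 300 -> 30
LT 120: heading 30 -> 150
FD 3: (-1.5,2.598) -> (-4.098,4.098) [heading=150, draw]
BK 11: (-4.098,4.098) -> (5.428,-1.402) [heading=150, draw]
PD: pen down
FD 1: (5.428,-1.402) -> (4.562,-0.902) [heading=150, draw]
PD: pen down
FD 3: (4.562,-0.902) -> (1.964,0.598) [heading=150, draw]
FD 20: (1.964,0.598) -> (-15.356,10.598) [heading=150, draw]
RT 90: heading 150 -> 60
FD 11: (-15.356,10.598) -> (-9.856,20.124) [heading=60, draw]
Final: pos=(-9.856,20.124), heading=60, 7 segment(s) drawn

Segment endpoints: x in {-15.356, -9.856, -4.098, -1.5, 0, 1.964, 4.562, 5.428}, y in {-1.402, -0.902, 0, 0.598, 2.598, 4.098, 10.598, 20.124}
xmin=-15.356, ymin=-1.402, xmax=5.428, ymax=20.124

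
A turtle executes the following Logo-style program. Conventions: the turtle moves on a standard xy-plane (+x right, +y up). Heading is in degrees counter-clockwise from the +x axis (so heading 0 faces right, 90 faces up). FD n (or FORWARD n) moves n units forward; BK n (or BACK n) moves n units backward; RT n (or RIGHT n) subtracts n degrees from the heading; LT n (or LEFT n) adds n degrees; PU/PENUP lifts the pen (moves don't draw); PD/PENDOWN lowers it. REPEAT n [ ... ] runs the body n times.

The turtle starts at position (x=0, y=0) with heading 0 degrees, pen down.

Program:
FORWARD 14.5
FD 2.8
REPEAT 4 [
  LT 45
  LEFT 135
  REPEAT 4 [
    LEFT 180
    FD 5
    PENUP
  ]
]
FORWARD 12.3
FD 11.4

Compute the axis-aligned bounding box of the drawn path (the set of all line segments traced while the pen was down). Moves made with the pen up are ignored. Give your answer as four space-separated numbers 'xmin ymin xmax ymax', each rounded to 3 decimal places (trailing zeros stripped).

Answer: 0 0 22.3 0

Derivation:
Executing turtle program step by step:
Start: pos=(0,0), heading=0, pen down
FD 14.5: (0,0) -> (14.5,0) [heading=0, draw]
FD 2.8: (14.5,0) -> (17.3,0) [heading=0, draw]
REPEAT 4 [
  -- iteration 1/4 --
  LT 45: heading 0 -> 45
  LT 135: heading 45 -> 180
  REPEAT 4 [
    -- iteration 1/4 --
    LT 180: heading 180 -> 0
    FD 5: (17.3,0) -> (22.3,0) [heading=0, draw]
    PU: pen up
    -- iteration 2/4 --
    LT 180: heading 0 -> 180
    FD 5: (22.3,0) -> (17.3,0) [heading=180, move]
    PU: pen up
    -- iteration 3/4 --
    LT 180: heading 180 -> 0
    FD 5: (17.3,0) -> (22.3,0) [heading=0, move]
    PU: pen up
    -- iteration 4/4 --
    LT 180: heading 0 -> 180
    FD 5: (22.3,0) -> (17.3,0) [heading=180, move]
    PU: pen up
  ]
  -- iteration 2/4 --
  LT 45: heading 180 -> 225
  LT 135: heading 225 -> 0
  REPEAT 4 [
    -- iteration 1/4 --
    LT 180: heading 0 -> 180
    FD 5: (17.3,0) -> (12.3,0) [heading=180, move]
    PU: pen up
    -- iteration 2/4 --
    LT 180: heading 180 -> 0
    FD 5: (12.3,0) -> (17.3,0) [heading=0, move]
    PU: pen up
    -- iteration 3/4 --
    LT 180: heading 0 -> 180
    FD 5: (17.3,0) -> (12.3,0) [heading=180, move]
    PU: pen up
    -- iteration 4/4 --
    LT 180: heading 180 -> 0
    FD 5: (12.3,0) -> (17.3,0) [heading=0, move]
    PU: pen up
  ]
  -- iteration 3/4 --
  LT 45: heading 0 -> 45
  LT 135: heading 45 -> 180
  REPEAT 4 [
    -- iteration 1/4 --
    LT 180: heading 180 -> 0
    FD 5: (17.3,0) -> (22.3,0) [heading=0, move]
    PU: pen up
    -- iteration 2/4 --
    LT 180: heading 0 -> 180
    FD 5: (22.3,0) -> (17.3,0) [heading=180, move]
    PU: pen up
    -- iteration 3/4 --
    LT 180: heading 180 -> 0
    FD 5: (17.3,0) -> (22.3,0) [heading=0, move]
    PU: pen up
    -- iteration 4/4 --
    LT 180: heading 0 -> 180
    FD 5: (22.3,0) -> (17.3,0) [heading=180, move]
    PU: pen up
  ]
  -- iteration 4/4 --
  LT 45: heading 180 -> 225
  LT 135: heading 225 -> 0
  REPEAT 4 [
    -- iteration 1/4 --
    LT 180: heading 0 -> 180
    FD 5: (17.3,0) -> (12.3,0) [heading=180, move]
    PU: pen up
    -- iteration 2/4 --
    LT 180: heading 180 -> 0
    FD 5: (12.3,0) -> (17.3,0) [heading=0, move]
    PU: pen up
    -- iteration 3/4 --
    LT 180: heading 0 -> 180
    FD 5: (17.3,0) -> (12.3,0) [heading=180, move]
    PU: pen up
    -- iteration 4/4 --
    LT 180: heading 180 -> 0
    FD 5: (12.3,0) -> (17.3,0) [heading=0, move]
    PU: pen up
  ]
]
FD 12.3: (17.3,0) -> (29.6,0) [heading=0, move]
FD 11.4: (29.6,0) -> (41,0) [heading=0, move]
Final: pos=(41,0), heading=0, 3 segment(s) drawn

Segment endpoints: x in {0, 14.5, 17.3, 22.3}, y in {0, 0}
xmin=0, ymin=0, xmax=22.3, ymax=0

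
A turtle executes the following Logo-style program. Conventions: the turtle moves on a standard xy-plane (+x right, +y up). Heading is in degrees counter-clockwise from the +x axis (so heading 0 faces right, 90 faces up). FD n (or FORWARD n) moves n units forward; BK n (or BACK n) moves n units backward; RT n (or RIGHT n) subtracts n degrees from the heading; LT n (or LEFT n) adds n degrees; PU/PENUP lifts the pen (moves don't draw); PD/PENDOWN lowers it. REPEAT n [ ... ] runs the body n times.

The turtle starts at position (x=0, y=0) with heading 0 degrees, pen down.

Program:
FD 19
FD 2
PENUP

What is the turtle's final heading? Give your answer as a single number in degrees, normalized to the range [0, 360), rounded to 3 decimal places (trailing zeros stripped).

Executing turtle program step by step:
Start: pos=(0,0), heading=0, pen down
FD 19: (0,0) -> (19,0) [heading=0, draw]
FD 2: (19,0) -> (21,0) [heading=0, draw]
PU: pen up
Final: pos=(21,0), heading=0, 2 segment(s) drawn

Answer: 0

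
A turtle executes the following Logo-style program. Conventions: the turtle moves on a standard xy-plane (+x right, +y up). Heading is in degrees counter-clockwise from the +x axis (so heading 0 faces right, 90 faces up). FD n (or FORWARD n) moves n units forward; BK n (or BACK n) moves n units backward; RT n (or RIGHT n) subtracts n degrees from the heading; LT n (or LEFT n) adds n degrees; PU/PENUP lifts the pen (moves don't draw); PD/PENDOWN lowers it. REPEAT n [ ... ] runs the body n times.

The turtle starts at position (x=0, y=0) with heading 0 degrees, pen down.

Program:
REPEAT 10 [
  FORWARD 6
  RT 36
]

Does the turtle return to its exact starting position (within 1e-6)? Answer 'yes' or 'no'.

Answer: yes

Derivation:
Executing turtle program step by step:
Start: pos=(0,0), heading=0, pen down
REPEAT 10 [
  -- iteration 1/10 --
  FD 6: (0,0) -> (6,0) [heading=0, draw]
  RT 36: heading 0 -> 324
  -- iteration 2/10 --
  FD 6: (6,0) -> (10.854,-3.527) [heading=324, draw]
  RT 36: heading 324 -> 288
  -- iteration 3/10 --
  FD 6: (10.854,-3.527) -> (12.708,-9.233) [heading=288, draw]
  RT 36: heading 288 -> 252
  -- iteration 4/10 --
  FD 6: (12.708,-9.233) -> (10.854,-14.939) [heading=252, draw]
  RT 36: heading 252 -> 216
  -- iteration 5/10 --
  FD 6: (10.854,-14.939) -> (6,-18.466) [heading=216, draw]
  RT 36: heading 216 -> 180
  -- iteration 6/10 --
  FD 6: (6,-18.466) -> (0,-18.466) [heading=180, draw]
  RT 36: heading 180 -> 144
  -- iteration 7/10 --
  FD 6: (0,-18.466) -> (-4.854,-14.939) [heading=144, draw]
  RT 36: heading 144 -> 108
  -- iteration 8/10 --
  FD 6: (-4.854,-14.939) -> (-6.708,-9.233) [heading=108, draw]
  RT 36: heading 108 -> 72
  -- iteration 9/10 --
  FD 6: (-6.708,-9.233) -> (-4.854,-3.527) [heading=72, draw]
  RT 36: heading 72 -> 36
  -- iteration 10/10 --
  FD 6: (-4.854,-3.527) -> (0,0) [heading=36, draw]
  RT 36: heading 36 -> 0
]
Final: pos=(0,0), heading=0, 10 segment(s) drawn

Start position: (0, 0)
Final position: (0, 0)
Distance = 0; < 1e-6 -> CLOSED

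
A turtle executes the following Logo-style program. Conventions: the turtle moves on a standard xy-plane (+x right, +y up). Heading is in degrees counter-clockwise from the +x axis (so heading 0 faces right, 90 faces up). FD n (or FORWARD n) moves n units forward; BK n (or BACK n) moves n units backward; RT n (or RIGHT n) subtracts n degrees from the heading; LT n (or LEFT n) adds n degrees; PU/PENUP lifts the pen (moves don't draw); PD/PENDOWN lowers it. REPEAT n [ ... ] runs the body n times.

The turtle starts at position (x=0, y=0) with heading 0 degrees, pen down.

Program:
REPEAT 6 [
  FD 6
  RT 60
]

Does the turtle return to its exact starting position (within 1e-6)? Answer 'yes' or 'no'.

Executing turtle program step by step:
Start: pos=(0,0), heading=0, pen down
REPEAT 6 [
  -- iteration 1/6 --
  FD 6: (0,0) -> (6,0) [heading=0, draw]
  RT 60: heading 0 -> 300
  -- iteration 2/6 --
  FD 6: (6,0) -> (9,-5.196) [heading=300, draw]
  RT 60: heading 300 -> 240
  -- iteration 3/6 --
  FD 6: (9,-5.196) -> (6,-10.392) [heading=240, draw]
  RT 60: heading 240 -> 180
  -- iteration 4/6 --
  FD 6: (6,-10.392) -> (0,-10.392) [heading=180, draw]
  RT 60: heading 180 -> 120
  -- iteration 5/6 --
  FD 6: (0,-10.392) -> (-3,-5.196) [heading=120, draw]
  RT 60: heading 120 -> 60
  -- iteration 6/6 --
  FD 6: (-3,-5.196) -> (0,0) [heading=60, draw]
  RT 60: heading 60 -> 0
]
Final: pos=(0,0), heading=0, 6 segment(s) drawn

Start position: (0, 0)
Final position: (0, 0)
Distance = 0; < 1e-6 -> CLOSED

Answer: yes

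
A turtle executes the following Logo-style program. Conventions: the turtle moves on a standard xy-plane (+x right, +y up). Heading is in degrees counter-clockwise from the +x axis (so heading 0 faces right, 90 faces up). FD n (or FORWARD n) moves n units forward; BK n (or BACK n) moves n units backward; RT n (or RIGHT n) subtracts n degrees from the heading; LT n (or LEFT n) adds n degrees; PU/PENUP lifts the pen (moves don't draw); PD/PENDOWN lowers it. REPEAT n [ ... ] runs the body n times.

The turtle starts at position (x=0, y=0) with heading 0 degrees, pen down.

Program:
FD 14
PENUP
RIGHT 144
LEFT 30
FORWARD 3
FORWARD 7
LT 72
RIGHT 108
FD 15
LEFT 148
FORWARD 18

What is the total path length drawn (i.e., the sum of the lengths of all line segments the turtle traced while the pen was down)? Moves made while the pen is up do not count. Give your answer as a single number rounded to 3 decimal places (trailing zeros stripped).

Executing turtle program step by step:
Start: pos=(0,0), heading=0, pen down
FD 14: (0,0) -> (14,0) [heading=0, draw]
PU: pen up
RT 144: heading 0 -> 216
LT 30: heading 216 -> 246
FD 3: (14,0) -> (12.78,-2.741) [heading=246, move]
FD 7: (12.78,-2.741) -> (9.933,-9.135) [heading=246, move]
LT 72: heading 246 -> 318
RT 108: heading 318 -> 210
FD 15: (9.933,-9.135) -> (-3.058,-16.635) [heading=210, move]
LT 148: heading 210 -> 358
FD 18: (-3.058,-16.635) -> (14.931,-17.264) [heading=358, move]
Final: pos=(14.931,-17.264), heading=358, 1 segment(s) drawn

Segment lengths:
  seg 1: (0,0) -> (14,0), length = 14
Total = 14

Answer: 14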